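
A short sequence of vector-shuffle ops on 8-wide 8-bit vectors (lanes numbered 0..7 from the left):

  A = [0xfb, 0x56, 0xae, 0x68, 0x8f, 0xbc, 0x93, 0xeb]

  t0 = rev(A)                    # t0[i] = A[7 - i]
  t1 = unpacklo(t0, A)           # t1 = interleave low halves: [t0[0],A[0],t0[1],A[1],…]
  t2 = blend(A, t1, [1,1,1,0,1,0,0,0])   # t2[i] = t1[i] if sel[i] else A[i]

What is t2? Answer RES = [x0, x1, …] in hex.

RES = [ 0xeb  0xfb  0x93  0x68  0xbc  0xbc  0x93  0xeb ]

→ t0 |eb|93|bc|8f|68|ae|56|fb|
→ t1 |eb|fb|93|56|bc|ae|8f|68|
→ t2 |eb|fb|93|68|bc|bc|93|eb|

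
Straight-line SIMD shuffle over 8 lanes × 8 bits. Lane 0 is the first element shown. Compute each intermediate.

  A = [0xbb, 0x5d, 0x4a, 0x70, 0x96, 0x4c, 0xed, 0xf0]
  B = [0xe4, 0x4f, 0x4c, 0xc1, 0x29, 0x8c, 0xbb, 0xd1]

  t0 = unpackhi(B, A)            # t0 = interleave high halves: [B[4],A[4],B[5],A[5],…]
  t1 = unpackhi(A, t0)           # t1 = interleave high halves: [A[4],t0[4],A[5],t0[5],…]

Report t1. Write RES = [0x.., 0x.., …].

→ t0 |29|96|8c|4c|bb|ed|d1|f0|
→ t1 |96|bb|4c|ed|ed|d1|f0|f0|

RES = [ 0x96  0xbb  0x4c  0xed  0xed  0xd1  0xf0  0xf0 ]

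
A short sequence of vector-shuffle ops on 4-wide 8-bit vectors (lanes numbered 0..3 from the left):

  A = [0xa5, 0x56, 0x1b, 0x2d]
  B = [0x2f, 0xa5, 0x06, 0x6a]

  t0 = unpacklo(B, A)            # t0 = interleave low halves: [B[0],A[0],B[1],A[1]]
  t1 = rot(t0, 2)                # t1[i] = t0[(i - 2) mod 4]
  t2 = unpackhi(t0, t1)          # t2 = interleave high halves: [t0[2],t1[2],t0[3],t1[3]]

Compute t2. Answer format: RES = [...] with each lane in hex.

→ t0 |2f|a5|a5|56|
→ t1 |a5|56|2f|a5|
→ t2 |a5|2f|56|a5|

RES = [ 0xa5  0x2f  0x56  0xa5 ]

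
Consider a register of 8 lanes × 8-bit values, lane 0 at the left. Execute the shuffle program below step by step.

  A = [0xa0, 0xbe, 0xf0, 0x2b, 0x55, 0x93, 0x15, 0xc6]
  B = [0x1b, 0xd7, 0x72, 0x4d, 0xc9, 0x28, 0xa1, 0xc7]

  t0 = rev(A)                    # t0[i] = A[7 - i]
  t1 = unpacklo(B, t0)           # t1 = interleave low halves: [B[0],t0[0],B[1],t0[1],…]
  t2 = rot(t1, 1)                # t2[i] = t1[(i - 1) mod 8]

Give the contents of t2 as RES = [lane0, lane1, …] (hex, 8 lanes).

  t0: c6 15 93 55 2b f0 be a0
  t1: 1b c6 d7 15 72 93 4d 55
  t2: 55 1b c6 d7 15 72 93 4d

RES = [0x55, 0x1b, 0xc6, 0xd7, 0x15, 0x72, 0x93, 0x4d]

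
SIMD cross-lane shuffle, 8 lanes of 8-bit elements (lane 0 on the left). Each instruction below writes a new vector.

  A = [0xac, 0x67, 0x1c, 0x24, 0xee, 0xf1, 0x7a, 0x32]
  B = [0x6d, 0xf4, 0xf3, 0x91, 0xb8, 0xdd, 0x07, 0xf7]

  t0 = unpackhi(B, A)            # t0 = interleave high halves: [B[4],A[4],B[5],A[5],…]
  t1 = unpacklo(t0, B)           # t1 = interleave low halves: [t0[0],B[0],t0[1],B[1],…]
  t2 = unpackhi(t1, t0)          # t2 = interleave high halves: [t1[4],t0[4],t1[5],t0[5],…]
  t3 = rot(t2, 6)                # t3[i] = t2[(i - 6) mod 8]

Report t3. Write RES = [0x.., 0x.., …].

→ t0 |b8|ee|dd|f1|07|7a|f7|32|
→ t1 |b8|6d|ee|f4|dd|f3|f1|91|
→ t2 |dd|07|f3|7a|f1|f7|91|32|
→ t3 |f3|7a|f1|f7|91|32|dd|07|

RES = [ 0xf3  0x7a  0xf1  0xf7  0x91  0x32  0xdd  0x07 ]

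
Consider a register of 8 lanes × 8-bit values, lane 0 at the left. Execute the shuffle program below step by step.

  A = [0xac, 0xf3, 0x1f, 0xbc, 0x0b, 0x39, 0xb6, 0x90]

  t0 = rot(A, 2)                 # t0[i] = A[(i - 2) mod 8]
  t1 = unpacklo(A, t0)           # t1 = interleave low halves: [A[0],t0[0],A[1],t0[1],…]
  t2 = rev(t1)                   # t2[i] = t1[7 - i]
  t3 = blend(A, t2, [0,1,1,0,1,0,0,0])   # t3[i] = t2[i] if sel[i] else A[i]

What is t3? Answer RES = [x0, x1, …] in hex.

RES = [0xac, 0xbc, 0xac, 0xbc, 0x90, 0x39, 0xb6, 0x90]

  t0: b6 90 ac f3 1f bc 0b 39
  t1: ac b6 f3 90 1f ac bc f3
  t2: f3 bc ac 1f 90 f3 b6 ac
  t3: ac bc ac bc 90 39 b6 90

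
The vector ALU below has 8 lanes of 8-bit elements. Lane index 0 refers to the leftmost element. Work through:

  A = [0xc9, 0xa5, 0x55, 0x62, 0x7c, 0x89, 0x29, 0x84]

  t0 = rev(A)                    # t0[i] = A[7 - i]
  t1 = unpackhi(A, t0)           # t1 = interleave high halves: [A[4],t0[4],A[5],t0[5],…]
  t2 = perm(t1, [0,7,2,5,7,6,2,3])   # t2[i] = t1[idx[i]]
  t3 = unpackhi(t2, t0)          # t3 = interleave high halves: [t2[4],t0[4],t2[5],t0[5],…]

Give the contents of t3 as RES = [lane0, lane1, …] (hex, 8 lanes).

RES = [0xc9, 0x62, 0x84, 0x55, 0x89, 0xa5, 0x55, 0xc9]

→ t0 |84|29|89|7c|62|55|a5|c9|
→ t1 |7c|62|89|55|29|a5|84|c9|
→ t2 |7c|c9|89|a5|c9|84|89|55|
→ t3 |c9|62|84|55|89|a5|55|c9|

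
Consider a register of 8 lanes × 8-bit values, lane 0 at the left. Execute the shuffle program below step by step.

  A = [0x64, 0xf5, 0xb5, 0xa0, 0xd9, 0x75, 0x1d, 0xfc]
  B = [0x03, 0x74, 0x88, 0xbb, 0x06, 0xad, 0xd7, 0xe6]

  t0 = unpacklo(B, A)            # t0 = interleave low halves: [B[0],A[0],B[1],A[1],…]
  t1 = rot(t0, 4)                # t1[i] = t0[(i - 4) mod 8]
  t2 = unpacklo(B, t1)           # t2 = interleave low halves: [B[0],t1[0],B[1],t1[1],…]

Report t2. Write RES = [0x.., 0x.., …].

t0 = [0x03, 0x64, 0x74, 0xf5, 0x88, 0xb5, 0xbb, 0xa0]
t1 = [0x88, 0xb5, 0xbb, 0xa0, 0x03, 0x64, 0x74, 0xf5]
t2 = [0x03, 0x88, 0x74, 0xb5, 0x88, 0xbb, 0xbb, 0xa0]

RES = [ 0x03  0x88  0x74  0xb5  0x88  0xbb  0xbb  0xa0 ]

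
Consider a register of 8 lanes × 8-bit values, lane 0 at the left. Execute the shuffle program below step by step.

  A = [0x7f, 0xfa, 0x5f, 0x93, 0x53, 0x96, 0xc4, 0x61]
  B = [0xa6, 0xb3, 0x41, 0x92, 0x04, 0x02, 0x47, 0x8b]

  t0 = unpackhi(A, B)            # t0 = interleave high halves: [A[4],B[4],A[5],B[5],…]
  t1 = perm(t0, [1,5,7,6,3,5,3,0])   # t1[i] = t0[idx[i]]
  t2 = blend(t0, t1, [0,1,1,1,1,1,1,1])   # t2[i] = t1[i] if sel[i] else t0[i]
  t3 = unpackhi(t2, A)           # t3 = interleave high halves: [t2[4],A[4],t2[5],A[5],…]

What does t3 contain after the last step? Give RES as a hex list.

RES = [ 0x02  0x53  0x47  0x96  0x02  0xc4  0x53  0x61 ]

→ t0 |53|04|96|02|c4|47|61|8b|
→ t1 |04|47|8b|61|02|47|02|53|
→ t2 |53|47|8b|61|02|47|02|53|
→ t3 |02|53|47|96|02|c4|53|61|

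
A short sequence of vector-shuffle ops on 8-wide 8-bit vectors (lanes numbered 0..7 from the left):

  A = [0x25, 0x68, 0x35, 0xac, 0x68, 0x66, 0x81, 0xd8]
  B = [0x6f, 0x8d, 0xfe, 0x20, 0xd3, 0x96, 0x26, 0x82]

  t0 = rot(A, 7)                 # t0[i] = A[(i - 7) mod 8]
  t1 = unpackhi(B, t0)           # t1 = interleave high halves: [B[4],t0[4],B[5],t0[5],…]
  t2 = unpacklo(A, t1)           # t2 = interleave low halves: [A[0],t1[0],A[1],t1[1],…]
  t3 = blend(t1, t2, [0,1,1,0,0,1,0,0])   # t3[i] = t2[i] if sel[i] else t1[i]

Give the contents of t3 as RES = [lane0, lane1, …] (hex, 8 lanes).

→ t0 |68|35|ac|68|66|81|d8|25|
→ t1 |d3|66|96|81|26|d8|82|25|
→ t2 |25|d3|68|66|35|96|ac|81|
→ t3 |d3|d3|68|81|26|96|82|25|

RES = [ 0xd3  0xd3  0x68  0x81  0x26  0x96  0x82  0x25 ]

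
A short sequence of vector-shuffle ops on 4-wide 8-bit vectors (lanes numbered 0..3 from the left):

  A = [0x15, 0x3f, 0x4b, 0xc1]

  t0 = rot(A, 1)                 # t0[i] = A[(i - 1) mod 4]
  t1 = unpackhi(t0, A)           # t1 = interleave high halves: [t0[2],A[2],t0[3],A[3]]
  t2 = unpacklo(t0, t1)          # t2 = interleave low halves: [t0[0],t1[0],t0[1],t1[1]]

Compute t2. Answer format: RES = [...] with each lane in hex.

→ t0 |c1|15|3f|4b|
→ t1 |3f|4b|4b|c1|
→ t2 |c1|3f|15|4b|

RES = [ 0xc1  0x3f  0x15  0x4b ]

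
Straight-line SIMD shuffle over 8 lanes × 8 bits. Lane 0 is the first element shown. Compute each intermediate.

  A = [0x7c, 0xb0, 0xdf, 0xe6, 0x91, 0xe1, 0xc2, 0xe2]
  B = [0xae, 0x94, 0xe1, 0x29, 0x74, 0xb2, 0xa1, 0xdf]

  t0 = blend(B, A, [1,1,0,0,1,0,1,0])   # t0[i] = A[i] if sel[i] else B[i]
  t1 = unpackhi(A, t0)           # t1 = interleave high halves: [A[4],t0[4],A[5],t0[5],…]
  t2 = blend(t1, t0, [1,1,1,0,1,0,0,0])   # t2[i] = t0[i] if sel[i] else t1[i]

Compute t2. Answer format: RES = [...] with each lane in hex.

RES = [0x7c, 0xb0, 0xe1, 0xb2, 0x91, 0xc2, 0xe2, 0xdf]

t0 = [0x7c, 0xb0, 0xe1, 0x29, 0x91, 0xb2, 0xc2, 0xdf]
t1 = [0x91, 0x91, 0xe1, 0xb2, 0xc2, 0xc2, 0xe2, 0xdf]
t2 = [0x7c, 0xb0, 0xe1, 0xb2, 0x91, 0xc2, 0xe2, 0xdf]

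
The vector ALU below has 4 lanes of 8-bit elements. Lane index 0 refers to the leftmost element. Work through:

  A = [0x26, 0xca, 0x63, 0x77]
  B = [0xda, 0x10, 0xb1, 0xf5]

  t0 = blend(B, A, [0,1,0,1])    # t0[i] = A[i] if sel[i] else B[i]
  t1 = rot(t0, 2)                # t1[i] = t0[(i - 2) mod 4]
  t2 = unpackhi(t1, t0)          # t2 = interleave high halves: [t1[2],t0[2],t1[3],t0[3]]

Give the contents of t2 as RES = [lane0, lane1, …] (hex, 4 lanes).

RES = [ 0xda  0xb1  0xca  0x77 ]

  t0: da ca b1 77
  t1: b1 77 da ca
  t2: da b1 ca 77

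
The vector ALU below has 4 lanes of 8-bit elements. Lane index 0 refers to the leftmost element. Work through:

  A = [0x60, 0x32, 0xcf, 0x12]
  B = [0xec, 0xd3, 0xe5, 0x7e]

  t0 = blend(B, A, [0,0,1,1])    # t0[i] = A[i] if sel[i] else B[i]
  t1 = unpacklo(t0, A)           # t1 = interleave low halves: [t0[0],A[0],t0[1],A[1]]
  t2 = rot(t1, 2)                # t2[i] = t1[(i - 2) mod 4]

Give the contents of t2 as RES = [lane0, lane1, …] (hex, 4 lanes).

  t0: ec d3 cf 12
  t1: ec 60 d3 32
  t2: d3 32 ec 60

RES = [0xd3, 0x32, 0xec, 0x60]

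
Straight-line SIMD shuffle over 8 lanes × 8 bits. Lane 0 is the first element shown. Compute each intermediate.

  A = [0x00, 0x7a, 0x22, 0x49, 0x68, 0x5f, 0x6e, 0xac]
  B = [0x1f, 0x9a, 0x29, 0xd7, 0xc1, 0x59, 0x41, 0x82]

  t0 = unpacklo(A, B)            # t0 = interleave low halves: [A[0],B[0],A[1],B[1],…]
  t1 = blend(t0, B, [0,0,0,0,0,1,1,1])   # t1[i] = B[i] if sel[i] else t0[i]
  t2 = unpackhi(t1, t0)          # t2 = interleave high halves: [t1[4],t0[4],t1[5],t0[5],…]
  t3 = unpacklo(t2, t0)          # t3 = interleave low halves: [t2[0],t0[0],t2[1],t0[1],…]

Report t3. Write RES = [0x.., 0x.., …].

t0 = [0x00, 0x1f, 0x7a, 0x9a, 0x22, 0x29, 0x49, 0xd7]
t1 = [0x00, 0x1f, 0x7a, 0x9a, 0x22, 0x59, 0x41, 0x82]
t2 = [0x22, 0x22, 0x59, 0x29, 0x41, 0x49, 0x82, 0xd7]
t3 = [0x22, 0x00, 0x22, 0x1f, 0x59, 0x7a, 0x29, 0x9a]

RES = [ 0x22  0x00  0x22  0x1f  0x59  0x7a  0x29  0x9a ]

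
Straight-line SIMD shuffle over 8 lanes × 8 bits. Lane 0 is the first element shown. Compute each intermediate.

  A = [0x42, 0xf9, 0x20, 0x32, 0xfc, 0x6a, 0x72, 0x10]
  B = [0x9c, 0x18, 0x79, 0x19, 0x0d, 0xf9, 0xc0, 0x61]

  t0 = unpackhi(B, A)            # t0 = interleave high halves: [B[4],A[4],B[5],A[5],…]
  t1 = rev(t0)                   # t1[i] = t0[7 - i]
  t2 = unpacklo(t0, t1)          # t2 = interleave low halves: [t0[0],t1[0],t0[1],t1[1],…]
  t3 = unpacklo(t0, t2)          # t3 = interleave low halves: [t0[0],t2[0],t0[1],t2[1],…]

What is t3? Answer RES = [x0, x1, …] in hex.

  t0: 0d fc f9 6a c0 72 61 10
  t1: 10 61 72 c0 6a f9 fc 0d
  t2: 0d 10 fc 61 f9 72 6a c0
  t3: 0d 0d fc 10 f9 fc 6a 61

RES = [0x0d, 0x0d, 0xfc, 0x10, 0xf9, 0xfc, 0x6a, 0x61]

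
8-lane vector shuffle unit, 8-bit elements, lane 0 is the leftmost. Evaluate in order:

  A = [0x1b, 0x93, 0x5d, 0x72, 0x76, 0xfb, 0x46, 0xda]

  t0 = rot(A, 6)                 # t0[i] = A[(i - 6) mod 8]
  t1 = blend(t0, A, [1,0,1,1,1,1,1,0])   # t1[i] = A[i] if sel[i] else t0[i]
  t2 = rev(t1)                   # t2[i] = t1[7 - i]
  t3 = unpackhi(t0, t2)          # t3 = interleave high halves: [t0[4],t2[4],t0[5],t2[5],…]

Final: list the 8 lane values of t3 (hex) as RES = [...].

  t0: 5d 72 76 fb 46 da 1b 93
  t1: 1b 72 5d 72 76 fb 46 93
  t2: 93 46 fb 76 72 5d 72 1b
  t3: 46 72 da 5d 1b 72 93 1b

RES = [ 0x46  0x72  0xda  0x5d  0x1b  0x72  0x93  0x1b ]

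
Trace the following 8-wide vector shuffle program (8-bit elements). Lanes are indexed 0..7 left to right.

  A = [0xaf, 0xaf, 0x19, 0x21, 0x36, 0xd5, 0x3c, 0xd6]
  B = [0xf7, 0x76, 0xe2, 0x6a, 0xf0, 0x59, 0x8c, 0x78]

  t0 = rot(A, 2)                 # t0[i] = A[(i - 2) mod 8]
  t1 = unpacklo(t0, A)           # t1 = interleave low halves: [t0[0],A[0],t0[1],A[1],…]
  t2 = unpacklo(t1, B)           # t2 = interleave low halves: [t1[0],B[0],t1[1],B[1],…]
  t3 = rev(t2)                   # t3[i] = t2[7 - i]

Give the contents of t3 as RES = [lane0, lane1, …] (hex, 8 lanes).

RES = [ 0x6a  0xaf  0xe2  0xd6  0x76  0xaf  0xf7  0x3c ]

t0 = [0x3c, 0xd6, 0xaf, 0xaf, 0x19, 0x21, 0x36, 0xd5]
t1 = [0x3c, 0xaf, 0xd6, 0xaf, 0xaf, 0x19, 0xaf, 0x21]
t2 = [0x3c, 0xf7, 0xaf, 0x76, 0xd6, 0xe2, 0xaf, 0x6a]
t3 = [0x6a, 0xaf, 0xe2, 0xd6, 0x76, 0xaf, 0xf7, 0x3c]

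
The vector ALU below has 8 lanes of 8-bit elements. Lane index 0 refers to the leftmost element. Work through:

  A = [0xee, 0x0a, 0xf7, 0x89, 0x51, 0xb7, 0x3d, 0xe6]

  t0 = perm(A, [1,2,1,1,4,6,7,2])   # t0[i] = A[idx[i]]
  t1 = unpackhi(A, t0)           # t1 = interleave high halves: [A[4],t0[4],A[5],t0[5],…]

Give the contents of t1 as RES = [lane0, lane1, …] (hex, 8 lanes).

  t0: 0a f7 0a 0a 51 3d e6 f7
  t1: 51 51 b7 3d 3d e6 e6 f7

RES = [0x51, 0x51, 0xb7, 0x3d, 0x3d, 0xe6, 0xe6, 0xf7]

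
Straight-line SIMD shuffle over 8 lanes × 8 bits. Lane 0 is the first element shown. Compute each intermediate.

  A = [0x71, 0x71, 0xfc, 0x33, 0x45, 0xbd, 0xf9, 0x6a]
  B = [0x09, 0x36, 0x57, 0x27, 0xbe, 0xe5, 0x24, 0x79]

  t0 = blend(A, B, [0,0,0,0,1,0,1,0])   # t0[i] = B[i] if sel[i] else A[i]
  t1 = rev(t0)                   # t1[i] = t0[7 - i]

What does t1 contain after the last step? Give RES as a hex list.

t0 = [0x71, 0x71, 0xfc, 0x33, 0xbe, 0xbd, 0x24, 0x6a]
t1 = [0x6a, 0x24, 0xbd, 0xbe, 0x33, 0xfc, 0x71, 0x71]

RES = [ 0x6a  0x24  0xbd  0xbe  0x33  0xfc  0x71  0x71 ]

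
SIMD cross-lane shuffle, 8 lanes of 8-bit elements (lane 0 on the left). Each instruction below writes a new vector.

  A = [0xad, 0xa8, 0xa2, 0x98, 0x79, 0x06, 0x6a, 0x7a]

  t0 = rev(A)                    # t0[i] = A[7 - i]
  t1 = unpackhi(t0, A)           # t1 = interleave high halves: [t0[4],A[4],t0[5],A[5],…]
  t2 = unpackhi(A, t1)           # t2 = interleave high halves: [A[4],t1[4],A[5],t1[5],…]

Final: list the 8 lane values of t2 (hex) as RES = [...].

→ t0 |7a|6a|06|79|98|a2|a8|ad|
→ t1 |98|79|a2|06|a8|6a|ad|7a|
→ t2 |79|a8|06|6a|6a|ad|7a|7a|

RES = [ 0x79  0xa8  0x06  0x6a  0x6a  0xad  0x7a  0x7a ]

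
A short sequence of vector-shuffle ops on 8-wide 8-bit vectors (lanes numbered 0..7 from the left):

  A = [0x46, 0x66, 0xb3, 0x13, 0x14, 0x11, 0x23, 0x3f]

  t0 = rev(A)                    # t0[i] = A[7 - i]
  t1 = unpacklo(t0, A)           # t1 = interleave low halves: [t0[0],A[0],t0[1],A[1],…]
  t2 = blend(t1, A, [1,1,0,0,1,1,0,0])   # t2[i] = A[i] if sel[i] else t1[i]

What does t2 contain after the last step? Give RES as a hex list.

RES = [ 0x46  0x66  0x23  0x66  0x14  0x11  0x14  0x13 ]

t0 = [0x3f, 0x23, 0x11, 0x14, 0x13, 0xb3, 0x66, 0x46]
t1 = [0x3f, 0x46, 0x23, 0x66, 0x11, 0xb3, 0x14, 0x13]
t2 = [0x46, 0x66, 0x23, 0x66, 0x14, 0x11, 0x14, 0x13]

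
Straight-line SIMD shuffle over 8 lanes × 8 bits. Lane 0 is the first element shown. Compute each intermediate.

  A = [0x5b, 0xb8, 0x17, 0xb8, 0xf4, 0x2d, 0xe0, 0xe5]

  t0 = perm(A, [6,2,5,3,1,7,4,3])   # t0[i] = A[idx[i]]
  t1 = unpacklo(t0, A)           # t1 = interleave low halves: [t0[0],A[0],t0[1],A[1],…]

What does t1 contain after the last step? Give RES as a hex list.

t0 = [0xe0, 0x17, 0x2d, 0xb8, 0xb8, 0xe5, 0xf4, 0xb8]
t1 = [0xe0, 0x5b, 0x17, 0xb8, 0x2d, 0x17, 0xb8, 0xb8]

RES = [ 0xe0  0x5b  0x17  0xb8  0x2d  0x17  0xb8  0xb8 ]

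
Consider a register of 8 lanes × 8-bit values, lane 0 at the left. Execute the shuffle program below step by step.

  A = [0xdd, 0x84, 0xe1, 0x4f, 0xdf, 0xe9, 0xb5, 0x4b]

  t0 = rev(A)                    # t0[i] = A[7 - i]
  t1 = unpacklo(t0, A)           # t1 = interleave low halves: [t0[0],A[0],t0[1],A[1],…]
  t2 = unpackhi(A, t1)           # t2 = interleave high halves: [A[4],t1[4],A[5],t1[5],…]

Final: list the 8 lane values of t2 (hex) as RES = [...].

RES = [0xdf, 0xe9, 0xe9, 0xe1, 0xb5, 0xdf, 0x4b, 0x4f]

→ t0 |4b|b5|e9|df|4f|e1|84|dd|
→ t1 |4b|dd|b5|84|e9|e1|df|4f|
→ t2 |df|e9|e9|e1|b5|df|4b|4f|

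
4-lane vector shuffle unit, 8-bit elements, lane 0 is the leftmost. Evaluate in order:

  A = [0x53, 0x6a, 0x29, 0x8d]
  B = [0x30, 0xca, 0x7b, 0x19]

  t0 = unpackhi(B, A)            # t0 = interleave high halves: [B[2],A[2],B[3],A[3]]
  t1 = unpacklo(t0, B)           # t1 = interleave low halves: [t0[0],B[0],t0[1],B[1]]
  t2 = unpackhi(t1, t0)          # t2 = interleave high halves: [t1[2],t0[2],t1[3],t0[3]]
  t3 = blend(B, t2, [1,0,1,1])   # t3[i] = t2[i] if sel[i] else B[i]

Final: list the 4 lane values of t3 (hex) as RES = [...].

RES = [ 0x29  0xca  0xca  0x8d ]

  t0: 7b 29 19 8d
  t1: 7b 30 29 ca
  t2: 29 19 ca 8d
  t3: 29 ca ca 8d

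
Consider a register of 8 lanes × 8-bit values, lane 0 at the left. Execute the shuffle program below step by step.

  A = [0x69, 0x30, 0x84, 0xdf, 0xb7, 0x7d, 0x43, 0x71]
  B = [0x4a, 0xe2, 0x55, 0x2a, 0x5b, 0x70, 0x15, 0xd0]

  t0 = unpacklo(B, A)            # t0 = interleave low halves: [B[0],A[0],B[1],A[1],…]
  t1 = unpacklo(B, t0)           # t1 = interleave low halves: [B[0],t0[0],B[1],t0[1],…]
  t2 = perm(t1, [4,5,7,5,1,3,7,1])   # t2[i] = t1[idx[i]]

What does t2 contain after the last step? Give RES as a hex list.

t0 = [0x4a, 0x69, 0xe2, 0x30, 0x55, 0x84, 0x2a, 0xdf]
t1 = [0x4a, 0x4a, 0xe2, 0x69, 0x55, 0xe2, 0x2a, 0x30]
t2 = [0x55, 0xe2, 0x30, 0xe2, 0x4a, 0x69, 0x30, 0x4a]

RES = [ 0x55  0xe2  0x30  0xe2  0x4a  0x69  0x30  0x4a ]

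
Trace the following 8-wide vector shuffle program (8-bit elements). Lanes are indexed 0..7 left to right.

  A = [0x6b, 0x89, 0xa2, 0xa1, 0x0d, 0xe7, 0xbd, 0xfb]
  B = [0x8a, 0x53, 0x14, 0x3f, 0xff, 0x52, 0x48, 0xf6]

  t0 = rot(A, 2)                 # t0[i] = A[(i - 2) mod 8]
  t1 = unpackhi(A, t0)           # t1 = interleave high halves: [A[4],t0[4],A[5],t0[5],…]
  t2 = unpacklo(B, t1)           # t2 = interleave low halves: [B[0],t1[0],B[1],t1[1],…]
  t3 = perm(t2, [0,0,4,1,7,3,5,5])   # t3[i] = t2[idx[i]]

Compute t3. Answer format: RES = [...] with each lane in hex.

RES = [0x8a, 0x8a, 0x14, 0x0d, 0xa1, 0xa2, 0xe7, 0xe7]

→ t0 |bd|fb|6b|89|a2|a1|0d|e7|
→ t1 |0d|a2|e7|a1|bd|0d|fb|e7|
→ t2 |8a|0d|53|a2|14|e7|3f|a1|
→ t3 |8a|8a|14|0d|a1|a2|e7|e7|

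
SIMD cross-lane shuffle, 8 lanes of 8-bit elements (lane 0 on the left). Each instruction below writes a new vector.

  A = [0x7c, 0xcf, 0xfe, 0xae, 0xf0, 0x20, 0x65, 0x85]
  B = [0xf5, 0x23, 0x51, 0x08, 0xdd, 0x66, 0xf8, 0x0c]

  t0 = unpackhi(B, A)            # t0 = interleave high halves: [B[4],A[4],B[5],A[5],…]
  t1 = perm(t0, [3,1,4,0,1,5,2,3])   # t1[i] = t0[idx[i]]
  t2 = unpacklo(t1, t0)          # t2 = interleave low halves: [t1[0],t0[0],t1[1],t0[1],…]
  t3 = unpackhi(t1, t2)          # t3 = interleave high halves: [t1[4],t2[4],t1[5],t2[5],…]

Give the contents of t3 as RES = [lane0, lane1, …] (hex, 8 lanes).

RES = [0xf0, 0xf8, 0x65, 0x66, 0x66, 0xdd, 0x20, 0x20]

  t0: dd f0 66 20 f8 65 0c 85
  t1: 20 f0 f8 dd f0 65 66 20
  t2: 20 dd f0 f0 f8 66 dd 20
  t3: f0 f8 65 66 66 dd 20 20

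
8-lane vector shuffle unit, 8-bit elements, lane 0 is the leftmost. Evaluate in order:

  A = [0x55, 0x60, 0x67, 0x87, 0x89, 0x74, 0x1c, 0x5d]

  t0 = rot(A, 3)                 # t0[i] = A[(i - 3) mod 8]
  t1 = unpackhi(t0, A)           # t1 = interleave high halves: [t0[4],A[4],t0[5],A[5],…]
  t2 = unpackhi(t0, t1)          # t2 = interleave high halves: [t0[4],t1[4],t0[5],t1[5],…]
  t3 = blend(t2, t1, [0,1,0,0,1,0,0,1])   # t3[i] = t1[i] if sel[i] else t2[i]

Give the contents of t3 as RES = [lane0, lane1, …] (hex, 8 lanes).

RES = [ 0x60  0x89  0x67  0x1c  0x87  0x89  0x89  0x5d ]

  t0: 74 1c 5d 55 60 67 87 89
  t1: 60 89 67 74 87 1c 89 5d
  t2: 60 87 67 1c 87 89 89 5d
  t3: 60 89 67 1c 87 89 89 5d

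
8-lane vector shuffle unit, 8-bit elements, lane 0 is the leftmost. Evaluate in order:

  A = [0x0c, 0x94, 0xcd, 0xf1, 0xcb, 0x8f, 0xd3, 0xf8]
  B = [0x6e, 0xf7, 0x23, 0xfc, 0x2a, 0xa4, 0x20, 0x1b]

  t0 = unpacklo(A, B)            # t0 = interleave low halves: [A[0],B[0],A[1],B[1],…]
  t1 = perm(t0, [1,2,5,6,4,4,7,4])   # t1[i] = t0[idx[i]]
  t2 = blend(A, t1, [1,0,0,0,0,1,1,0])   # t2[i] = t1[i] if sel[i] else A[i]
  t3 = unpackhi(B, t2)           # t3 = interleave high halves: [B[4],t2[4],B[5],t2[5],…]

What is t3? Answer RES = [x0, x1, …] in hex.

RES = [0x2a, 0xcb, 0xa4, 0xcd, 0x20, 0xfc, 0x1b, 0xf8]

→ t0 |0c|6e|94|f7|cd|23|f1|fc|
→ t1 |6e|94|23|f1|cd|cd|fc|cd|
→ t2 |6e|94|cd|f1|cb|cd|fc|f8|
→ t3 |2a|cb|a4|cd|20|fc|1b|f8|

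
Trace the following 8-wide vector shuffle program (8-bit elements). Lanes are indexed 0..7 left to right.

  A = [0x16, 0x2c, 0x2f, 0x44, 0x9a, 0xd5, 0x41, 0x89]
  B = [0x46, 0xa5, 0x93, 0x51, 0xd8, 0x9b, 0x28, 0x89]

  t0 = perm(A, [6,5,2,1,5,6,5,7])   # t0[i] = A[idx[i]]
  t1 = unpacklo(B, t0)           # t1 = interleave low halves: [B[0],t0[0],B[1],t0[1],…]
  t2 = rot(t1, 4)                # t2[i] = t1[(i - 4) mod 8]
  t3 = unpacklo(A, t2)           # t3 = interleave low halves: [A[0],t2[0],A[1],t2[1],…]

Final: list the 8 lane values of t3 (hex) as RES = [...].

RES = [0x16, 0x93, 0x2c, 0x2f, 0x2f, 0x51, 0x44, 0x2c]

  t0: 41 d5 2f 2c d5 41 d5 89
  t1: 46 41 a5 d5 93 2f 51 2c
  t2: 93 2f 51 2c 46 41 a5 d5
  t3: 16 93 2c 2f 2f 51 44 2c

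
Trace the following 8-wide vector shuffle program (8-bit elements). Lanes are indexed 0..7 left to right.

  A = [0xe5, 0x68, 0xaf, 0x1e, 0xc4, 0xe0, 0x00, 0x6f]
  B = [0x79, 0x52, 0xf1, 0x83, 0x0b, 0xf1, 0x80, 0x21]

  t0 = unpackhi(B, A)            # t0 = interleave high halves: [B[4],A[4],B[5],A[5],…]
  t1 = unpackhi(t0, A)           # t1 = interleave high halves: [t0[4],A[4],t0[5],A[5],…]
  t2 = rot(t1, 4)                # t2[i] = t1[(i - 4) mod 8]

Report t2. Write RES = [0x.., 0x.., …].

t0 = [0x0b, 0xc4, 0xf1, 0xe0, 0x80, 0x00, 0x21, 0x6f]
t1 = [0x80, 0xc4, 0x00, 0xe0, 0x21, 0x00, 0x6f, 0x6f]
t2 = [0x21, 0x00, 0x6f, 0x6f, 0x80, 0xc4, 0x00, 0xe0]

RES = [ 0x21  0x00  0x6f  0x6f  0x80  0xc4  0x00  0xe0 ]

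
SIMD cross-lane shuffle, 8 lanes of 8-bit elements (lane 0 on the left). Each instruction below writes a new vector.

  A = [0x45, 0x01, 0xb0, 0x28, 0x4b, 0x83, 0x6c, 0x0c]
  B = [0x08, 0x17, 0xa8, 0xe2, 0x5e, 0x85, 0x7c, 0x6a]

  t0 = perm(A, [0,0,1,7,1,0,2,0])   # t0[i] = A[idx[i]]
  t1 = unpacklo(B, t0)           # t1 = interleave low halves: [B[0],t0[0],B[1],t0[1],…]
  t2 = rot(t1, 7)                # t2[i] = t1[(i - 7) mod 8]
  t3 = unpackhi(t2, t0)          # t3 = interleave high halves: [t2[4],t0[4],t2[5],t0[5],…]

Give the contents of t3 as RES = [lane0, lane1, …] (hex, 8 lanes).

  t0: 45 45 01 0c 01 45 b0 45
  t1: 08 45 17 45 a8 01 e2 0c
  t2: 45 17 45 a8 01 e2 0c 08
  t3: 01 01 e2 45 0c b0 08 45

RES = [0x01, 0x01, 0xe2, 0x45, 0x0c, 0xb0, 0x08, 0x45]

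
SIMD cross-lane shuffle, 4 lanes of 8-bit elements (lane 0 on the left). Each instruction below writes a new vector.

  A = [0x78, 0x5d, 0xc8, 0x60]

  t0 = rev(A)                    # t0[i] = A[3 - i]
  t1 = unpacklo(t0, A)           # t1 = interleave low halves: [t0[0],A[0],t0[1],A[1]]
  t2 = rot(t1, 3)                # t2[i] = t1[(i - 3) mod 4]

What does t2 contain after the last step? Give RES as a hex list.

RES = [ 0x78  0xc8  0x5d  0x60 ]

  t0: 60 c8 5d 78
  t1: 60 78 c8 5d
  t2: 78 c8 5d 60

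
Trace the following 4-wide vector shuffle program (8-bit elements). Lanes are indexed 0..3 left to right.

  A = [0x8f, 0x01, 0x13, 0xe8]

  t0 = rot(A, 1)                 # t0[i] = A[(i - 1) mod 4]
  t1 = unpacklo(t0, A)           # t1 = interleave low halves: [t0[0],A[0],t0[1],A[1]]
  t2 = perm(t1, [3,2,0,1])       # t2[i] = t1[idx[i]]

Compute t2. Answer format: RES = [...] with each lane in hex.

t0 = [0xe8, 0x8f, 0x01, 0x13]
t1 = [0xe8, 0x8f, 0x8f, 0x01]
t2 = [0x01, 0x8f, 0xe8, 0x8f]

RES = [0x01, 0x8f, 0xe8, 0x8f]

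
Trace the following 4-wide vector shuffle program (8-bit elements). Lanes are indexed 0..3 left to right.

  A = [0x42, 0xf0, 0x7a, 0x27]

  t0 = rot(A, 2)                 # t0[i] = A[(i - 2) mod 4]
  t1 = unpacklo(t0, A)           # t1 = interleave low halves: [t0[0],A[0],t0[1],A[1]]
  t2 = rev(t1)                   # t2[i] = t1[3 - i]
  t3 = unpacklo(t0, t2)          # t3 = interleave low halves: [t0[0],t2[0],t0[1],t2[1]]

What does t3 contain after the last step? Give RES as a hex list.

RES = [0x7a, 0xf0, 0x27, 0x27]

  t0: 7a 27 42 f0
  t1: 7a 42 27 f0
  t2: f0 27 42 7a
  t3: 7a f0 27 27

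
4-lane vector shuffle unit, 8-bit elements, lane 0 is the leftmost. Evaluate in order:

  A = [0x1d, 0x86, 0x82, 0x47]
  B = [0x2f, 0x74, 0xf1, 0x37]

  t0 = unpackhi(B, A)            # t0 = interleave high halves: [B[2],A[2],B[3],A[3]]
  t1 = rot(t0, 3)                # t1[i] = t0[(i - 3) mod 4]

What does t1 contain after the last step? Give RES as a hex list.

RES = [0x82, 0x37, 0x47, 0xf1]

→ t0 |f1|82|37|47|
→ t1 |82|37|47|f1|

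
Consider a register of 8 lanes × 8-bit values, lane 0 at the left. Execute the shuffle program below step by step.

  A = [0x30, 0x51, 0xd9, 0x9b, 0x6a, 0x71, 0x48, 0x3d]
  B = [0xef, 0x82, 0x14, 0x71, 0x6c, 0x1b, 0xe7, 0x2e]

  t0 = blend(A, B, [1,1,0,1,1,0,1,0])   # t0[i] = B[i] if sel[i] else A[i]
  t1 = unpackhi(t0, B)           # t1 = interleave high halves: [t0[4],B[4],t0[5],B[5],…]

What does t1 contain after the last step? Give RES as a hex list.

  t0: ef 82 d9 71 6c 71 e7 3d
  t1: 6c 6c 71 1b e7 e7 3d 2e

RES = [ 0x6c  0x6c  0x71  0x1b  0xe7  0xe7  0x3d  0x2e ]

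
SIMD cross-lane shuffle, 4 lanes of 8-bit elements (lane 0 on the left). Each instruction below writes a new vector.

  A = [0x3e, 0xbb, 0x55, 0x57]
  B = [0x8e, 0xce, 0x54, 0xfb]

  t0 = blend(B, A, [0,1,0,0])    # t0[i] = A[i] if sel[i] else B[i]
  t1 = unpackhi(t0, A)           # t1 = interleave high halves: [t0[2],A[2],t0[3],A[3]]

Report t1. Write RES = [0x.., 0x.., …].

  t0: 8e bb 54 fb
  t1: 54 55 fb 57

RES = [ 0x54  0x55  0xfb  0x57 ]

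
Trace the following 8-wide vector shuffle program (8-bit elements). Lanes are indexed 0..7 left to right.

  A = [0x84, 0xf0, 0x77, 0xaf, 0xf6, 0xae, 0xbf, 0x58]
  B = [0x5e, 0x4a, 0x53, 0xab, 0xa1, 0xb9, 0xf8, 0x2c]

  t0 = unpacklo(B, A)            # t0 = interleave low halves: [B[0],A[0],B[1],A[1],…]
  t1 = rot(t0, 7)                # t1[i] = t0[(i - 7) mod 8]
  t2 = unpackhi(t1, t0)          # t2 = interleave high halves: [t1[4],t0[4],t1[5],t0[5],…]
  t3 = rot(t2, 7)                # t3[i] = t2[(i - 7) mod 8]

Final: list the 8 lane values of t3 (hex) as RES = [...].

RES = [0x53, 0xab, 0x77, 0xaf, 0xab, 0x5e, 0xaf, 0x77]

→ t0 |5e|84|4a|f0|53|77|ab|af|
→ t1 |84|4a|f0|53|77|ab|af|5e|
→ t2 |77|53|ab|77|af|ab|5e|af|
→ t3 |53|ab|77|af|ab|5e|af|77|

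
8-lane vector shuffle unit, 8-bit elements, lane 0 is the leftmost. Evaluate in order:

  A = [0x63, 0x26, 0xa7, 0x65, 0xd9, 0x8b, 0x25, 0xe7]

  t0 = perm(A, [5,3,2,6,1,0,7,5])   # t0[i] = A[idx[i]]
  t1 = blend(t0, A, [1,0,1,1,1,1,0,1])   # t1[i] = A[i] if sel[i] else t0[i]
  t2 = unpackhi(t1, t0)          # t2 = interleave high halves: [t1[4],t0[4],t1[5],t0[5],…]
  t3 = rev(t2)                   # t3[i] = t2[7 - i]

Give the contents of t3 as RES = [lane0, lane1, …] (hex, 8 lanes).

RES = [ 0x8b  0xe7  0xe7  0xe7  0x63  0x8b  0x26  0xd9 ]

→ t0 |8b|65|a7|25|26|63|e7|8b|
→ t1 |63|65|a7|65|d9|8b|e7|e7|
→ t2 |d9|26|8b|63|e7|e7|e7|8b|
→ t3 |8b|e7|e7|e7|63|8b|26|d9|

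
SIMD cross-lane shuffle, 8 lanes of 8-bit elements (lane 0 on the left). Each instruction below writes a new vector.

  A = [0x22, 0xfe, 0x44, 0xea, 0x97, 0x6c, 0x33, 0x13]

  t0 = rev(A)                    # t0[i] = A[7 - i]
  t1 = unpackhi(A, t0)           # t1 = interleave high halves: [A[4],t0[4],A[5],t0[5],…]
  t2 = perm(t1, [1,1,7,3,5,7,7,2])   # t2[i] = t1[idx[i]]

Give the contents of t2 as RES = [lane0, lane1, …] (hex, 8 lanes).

RES = [0xea, 0xea, 0x22, 0x44, 0xfe, 0x22, 0x22, 0x6c]

  t0: 13 33 6c 97 ea 44 fe 22
  t1: 97 ea 6c 44 33 fe 13 22
  t2: ea ea 22 44 fe 22 22 6c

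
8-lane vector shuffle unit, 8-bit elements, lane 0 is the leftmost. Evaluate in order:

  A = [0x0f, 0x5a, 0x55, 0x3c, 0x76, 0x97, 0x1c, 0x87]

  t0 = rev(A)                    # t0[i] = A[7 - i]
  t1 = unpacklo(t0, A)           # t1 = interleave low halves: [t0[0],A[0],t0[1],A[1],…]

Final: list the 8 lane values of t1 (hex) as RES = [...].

→ t0 |87|1c|97|76|3c|55|5a|0f|
→ t1 |87|0f|1c|5a|97|55|76|3c|

RES = [0x87, 0x0f, 0x1c, 0x5a, 0x97, 0x55, 0x76, 0x3c]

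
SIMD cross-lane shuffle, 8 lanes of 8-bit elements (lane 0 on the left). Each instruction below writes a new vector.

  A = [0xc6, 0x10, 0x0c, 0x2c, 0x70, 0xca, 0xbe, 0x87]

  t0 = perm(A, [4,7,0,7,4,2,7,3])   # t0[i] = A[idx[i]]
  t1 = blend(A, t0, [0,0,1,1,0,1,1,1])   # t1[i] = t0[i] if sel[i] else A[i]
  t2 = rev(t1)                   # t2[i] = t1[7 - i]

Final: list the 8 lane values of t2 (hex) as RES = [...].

RES = [ 0x2c  0x87  0x0c  0x70  0x87  0xc6  0x10  0xc6 ]

t0 = [0x70, 0x87, 0xc6, 0x87, 0x70, 0x0c, 0x87, 0x2c]
t1 = [0xc6, 0x10, 0xc6, 0x87, 0x70, 0x0c, 0x87, 0x2c]
t2 = [0x2c, 0x87, 0x0c, 0x70, 0x87, 0xc6, 0x10, 0xc6]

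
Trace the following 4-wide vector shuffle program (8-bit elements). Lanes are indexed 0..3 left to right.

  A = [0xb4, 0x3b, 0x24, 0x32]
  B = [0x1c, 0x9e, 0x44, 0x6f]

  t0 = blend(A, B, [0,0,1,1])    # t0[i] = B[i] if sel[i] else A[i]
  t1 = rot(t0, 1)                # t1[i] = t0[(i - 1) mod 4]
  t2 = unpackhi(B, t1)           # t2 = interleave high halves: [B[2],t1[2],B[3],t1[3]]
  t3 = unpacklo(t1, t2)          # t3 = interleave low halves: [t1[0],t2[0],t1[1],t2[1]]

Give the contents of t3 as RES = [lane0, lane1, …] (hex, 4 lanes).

RES = [0x6f, 0x44, 0xb4, 0x3b]

t0 = [0xb4, 0x3b, 0x44, 0x6f]
t1 = [0x6f, 0xb4, 0x3b, 0x44]
t2 = [0x44, 0x3b, 0x6f, 0x44]
t3 = [0x6f, 0x44, 0xb4, 0x3b]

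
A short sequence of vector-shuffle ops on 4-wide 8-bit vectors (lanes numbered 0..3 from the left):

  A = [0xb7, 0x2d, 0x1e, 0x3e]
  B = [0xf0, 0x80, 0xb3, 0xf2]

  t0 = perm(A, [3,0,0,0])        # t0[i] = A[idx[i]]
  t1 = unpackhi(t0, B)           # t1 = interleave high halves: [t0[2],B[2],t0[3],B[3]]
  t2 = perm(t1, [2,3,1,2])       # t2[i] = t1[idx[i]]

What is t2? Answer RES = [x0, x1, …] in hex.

t0 = [0x3e, 0xb7, 0xb7, 0xb7]
t1 = [0xb7, 0xb3, 0xb7, 0xf2]
t2 = [0xb7, 0xf2, 0xb3, 0xb7]

RES = [0xb7, 0xf2, 0xb3, 0xb7]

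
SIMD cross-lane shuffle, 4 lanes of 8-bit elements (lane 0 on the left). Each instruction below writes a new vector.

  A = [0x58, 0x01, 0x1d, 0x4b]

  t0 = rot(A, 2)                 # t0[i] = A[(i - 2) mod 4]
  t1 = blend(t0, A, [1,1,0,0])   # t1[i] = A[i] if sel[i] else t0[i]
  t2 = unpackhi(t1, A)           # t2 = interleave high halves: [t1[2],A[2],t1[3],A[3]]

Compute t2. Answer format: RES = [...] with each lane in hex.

t0 = [0x1d, 0x4b, 0x58, 0x01]
t1 = [0x58, 0x01, 0x58, 0x01]
t2 = [0x58, 0x1d, 0x01, 0x4b]

RES = [ 0x58  0x1d  0x01  0x4b ]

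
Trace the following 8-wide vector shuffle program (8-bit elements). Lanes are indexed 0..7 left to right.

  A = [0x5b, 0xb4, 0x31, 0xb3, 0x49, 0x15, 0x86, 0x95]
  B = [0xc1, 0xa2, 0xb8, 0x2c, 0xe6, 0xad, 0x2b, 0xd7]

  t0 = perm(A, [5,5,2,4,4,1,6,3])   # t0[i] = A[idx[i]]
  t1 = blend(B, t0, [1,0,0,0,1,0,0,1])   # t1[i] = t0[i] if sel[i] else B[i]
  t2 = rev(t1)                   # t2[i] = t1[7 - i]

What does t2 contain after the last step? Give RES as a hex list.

t0 = [0x15, 0x15, 0x31, 0x49, 0x49, 0xb4, 0x86, 0xb3]
t1 = [0x15, 0xa2, 0xb8, 0x2c, 0x49, 0xad, 0x2b, 0xb3]
t2 = [0xb3, 0x2b, 0xad, 0x49, 0x2c, 0xb8, 0xa2, 0x15]

RES = [0xb3, 0x2b, 0xad, 0x49, 0x2c, 0xb8, 0xa2, 0x15]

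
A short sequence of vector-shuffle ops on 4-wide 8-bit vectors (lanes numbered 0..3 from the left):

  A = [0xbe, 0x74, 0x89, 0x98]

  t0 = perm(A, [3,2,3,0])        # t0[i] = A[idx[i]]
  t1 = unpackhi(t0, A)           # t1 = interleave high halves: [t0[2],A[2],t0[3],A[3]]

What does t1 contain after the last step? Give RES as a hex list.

→ t0 |98|89|98|be|
→ t1 |98|89|be|98|

RES = [0x98, 0x89, 0xbe, 0x98]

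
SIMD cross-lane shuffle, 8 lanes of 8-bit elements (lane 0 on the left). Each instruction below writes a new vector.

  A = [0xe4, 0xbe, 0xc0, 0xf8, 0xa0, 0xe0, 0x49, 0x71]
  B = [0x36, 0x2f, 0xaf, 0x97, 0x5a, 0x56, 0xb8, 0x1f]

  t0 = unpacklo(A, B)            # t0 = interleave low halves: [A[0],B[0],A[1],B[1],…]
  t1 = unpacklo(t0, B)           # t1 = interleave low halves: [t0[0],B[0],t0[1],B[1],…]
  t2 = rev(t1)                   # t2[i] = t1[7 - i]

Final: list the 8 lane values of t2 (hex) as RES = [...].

RES = [ 0x97  0x2f  0xaf  0xbe  0x2f  0x36  0x36  0xe4 ]

t0 = [0xe4, 0x36, 0xbe, 0x2f, 0xc0, 0xaf, 0xf8, 0x97]
t1 = [0xe4, 0x36, 0x36, 0x2f, 0xbe, 0xaf, 0x2f, 0x97]
t2 = [0x97, 0x2f, 0xaf, 0xbe, 0x2f, 0x36, 0x36, 0xe4]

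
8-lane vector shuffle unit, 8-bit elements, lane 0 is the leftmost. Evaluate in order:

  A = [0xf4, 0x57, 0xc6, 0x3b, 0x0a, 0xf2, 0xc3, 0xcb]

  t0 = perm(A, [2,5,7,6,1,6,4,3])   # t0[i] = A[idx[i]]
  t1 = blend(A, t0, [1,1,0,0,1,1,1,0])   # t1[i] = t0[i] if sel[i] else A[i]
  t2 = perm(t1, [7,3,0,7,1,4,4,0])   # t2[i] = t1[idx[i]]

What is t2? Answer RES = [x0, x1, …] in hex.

RES = [ 0xcb  0x3b  0xc6  0xcb  0xf2  0x57  0x57  0xc6 ]

  t0: c6 f2 cb c3 57 c3 0a 3b
  t1: c6 f2 c6 3b 57 c3 0a cb
  t2: cb 3b c6 cb f2 57 57 c6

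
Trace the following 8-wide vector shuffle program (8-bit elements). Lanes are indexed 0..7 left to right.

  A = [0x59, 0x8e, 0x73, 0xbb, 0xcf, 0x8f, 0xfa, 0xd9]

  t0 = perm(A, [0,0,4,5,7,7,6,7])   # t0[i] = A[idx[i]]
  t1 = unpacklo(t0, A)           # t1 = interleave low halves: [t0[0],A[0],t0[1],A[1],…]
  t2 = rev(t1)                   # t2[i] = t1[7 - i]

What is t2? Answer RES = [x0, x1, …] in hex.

  t0: 59 59 cf 8f d9 d9 fa d9
  t1: 59 59 59 8e cf 73 8f bb
  t2: bb 8f 73 cf 8e 59 59 59

RES = [ 0xbb  0x8f  0x73  0xcf  0x8e  0x59  0x59  0x59 ]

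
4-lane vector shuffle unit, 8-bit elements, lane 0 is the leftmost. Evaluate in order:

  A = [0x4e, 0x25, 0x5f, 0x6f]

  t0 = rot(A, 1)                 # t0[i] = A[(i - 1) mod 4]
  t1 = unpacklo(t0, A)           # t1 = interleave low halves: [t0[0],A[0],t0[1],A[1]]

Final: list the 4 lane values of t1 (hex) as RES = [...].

t0 = [0x6f, 0x4e, 0x25, 0x5f]
t1 = [0x6f, 0x4e, 0x4e, 0x25]

RES = [0x6f, 0x4e, 0x4e, 0x25]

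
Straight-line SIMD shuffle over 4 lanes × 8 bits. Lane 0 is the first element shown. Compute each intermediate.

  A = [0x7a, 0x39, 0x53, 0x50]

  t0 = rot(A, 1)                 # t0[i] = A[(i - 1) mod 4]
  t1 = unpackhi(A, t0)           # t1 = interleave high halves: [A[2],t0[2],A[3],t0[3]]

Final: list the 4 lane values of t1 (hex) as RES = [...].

→ t0 |50|7a|39|53|
→ t1 |53|39|50|53|

RES = [0x53, 0x39, 0x50, 0x53]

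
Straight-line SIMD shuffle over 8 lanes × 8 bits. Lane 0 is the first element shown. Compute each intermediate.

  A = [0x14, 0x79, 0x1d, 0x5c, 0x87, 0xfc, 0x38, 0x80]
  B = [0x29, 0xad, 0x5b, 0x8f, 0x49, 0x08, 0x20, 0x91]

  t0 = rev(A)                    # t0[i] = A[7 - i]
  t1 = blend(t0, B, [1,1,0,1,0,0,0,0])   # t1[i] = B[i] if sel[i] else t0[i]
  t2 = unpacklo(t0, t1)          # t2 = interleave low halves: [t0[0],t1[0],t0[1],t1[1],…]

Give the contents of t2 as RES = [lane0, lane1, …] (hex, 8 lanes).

RES = [0x80, 0x29, 0x38, 0xad, 0xfc, 0xfc, 0x87, 0x8f]

t0 = [0x80, 0x38, 0xfc, 0x87, 0x5c, 0x1d, 0x79, 0x14]
t1 = [0x29, 0xad, 0xfc, 0x8f, 0x5c, 0x1d, 0x79, 0x14]
t2 = [0x80, 0x29, 0x38, 0xad, 0xfc, 0xfc, 0x87, 0x8f]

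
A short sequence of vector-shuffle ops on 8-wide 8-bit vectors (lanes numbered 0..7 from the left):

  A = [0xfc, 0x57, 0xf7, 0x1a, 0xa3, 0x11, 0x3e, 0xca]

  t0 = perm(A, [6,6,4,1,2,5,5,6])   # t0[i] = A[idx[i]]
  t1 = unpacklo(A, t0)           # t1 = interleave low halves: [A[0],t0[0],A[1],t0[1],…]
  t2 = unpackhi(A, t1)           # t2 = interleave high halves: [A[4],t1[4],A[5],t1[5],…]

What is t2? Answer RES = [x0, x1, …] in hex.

  t0: 3e 3e a3 57 f7 11 11 3e
  t1: fc 3e 57 3e f7 a3 1a 57
  t2: a3 f7 11 a3 3e 1a ca 57

RES = [ 0xa3  0xf7  0x11  0xa3  0x3e  0x1a  0xca  0x57 ]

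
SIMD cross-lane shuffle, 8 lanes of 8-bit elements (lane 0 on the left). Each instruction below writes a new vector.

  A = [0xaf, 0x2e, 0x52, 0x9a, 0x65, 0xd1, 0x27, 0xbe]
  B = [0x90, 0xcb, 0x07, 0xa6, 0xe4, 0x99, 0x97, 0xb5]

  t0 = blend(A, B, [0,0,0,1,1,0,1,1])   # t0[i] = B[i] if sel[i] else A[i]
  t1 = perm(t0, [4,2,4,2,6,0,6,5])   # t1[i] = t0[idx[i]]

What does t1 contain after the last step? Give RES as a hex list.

RES = [0xe4, 0x52, 0xe4, 0x52, 0x97, 0xaf, 0x97, 0xd1]

  t0: af 2e 52 a6 e4 d1 97 b5
  t1: e4 52 e4 52 97 af 97 d1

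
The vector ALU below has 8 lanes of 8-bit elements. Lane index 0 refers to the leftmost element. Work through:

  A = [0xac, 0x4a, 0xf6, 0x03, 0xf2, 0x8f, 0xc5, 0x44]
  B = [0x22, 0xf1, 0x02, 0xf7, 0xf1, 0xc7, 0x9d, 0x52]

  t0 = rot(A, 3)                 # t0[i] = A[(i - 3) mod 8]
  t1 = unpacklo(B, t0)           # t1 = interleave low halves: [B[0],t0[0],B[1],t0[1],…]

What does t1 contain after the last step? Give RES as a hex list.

RES = [ 0x22  0x8f  0xf1  0xc5  0x02  0x44  0xf7  0xac ]

t0 = [0x8f, 0xc5, 0x44, 0xac, 0x4a, 0xf6, 0x03, 0xf2]
t1 = [0x22, 0x8f, 0xf1, 0xc5, 0x02, 0x44, 0xf7, 0xac]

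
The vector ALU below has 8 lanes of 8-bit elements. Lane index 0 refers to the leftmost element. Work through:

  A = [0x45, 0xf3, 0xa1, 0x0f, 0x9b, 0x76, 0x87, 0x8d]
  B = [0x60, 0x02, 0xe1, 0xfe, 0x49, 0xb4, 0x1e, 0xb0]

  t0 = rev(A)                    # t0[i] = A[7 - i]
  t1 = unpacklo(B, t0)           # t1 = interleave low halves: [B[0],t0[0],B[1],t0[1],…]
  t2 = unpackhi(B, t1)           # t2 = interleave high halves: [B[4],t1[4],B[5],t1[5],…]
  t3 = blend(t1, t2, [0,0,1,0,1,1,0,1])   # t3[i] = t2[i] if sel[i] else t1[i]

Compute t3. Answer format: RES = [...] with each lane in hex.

  t0: 8d 87 76 9b 0f a1 f3 45
  t1: 60 8d 02 87 e1 76 fe 9b
  t2: 49 e1 b4 76 1e fe b0 9b
  t3: 60 8d b4 87 1e fe fe 9b

RES = [0x60, 0x8d, 0xb4, 0x87, 0x1e, 0xfe, 0xfe, 0x9b]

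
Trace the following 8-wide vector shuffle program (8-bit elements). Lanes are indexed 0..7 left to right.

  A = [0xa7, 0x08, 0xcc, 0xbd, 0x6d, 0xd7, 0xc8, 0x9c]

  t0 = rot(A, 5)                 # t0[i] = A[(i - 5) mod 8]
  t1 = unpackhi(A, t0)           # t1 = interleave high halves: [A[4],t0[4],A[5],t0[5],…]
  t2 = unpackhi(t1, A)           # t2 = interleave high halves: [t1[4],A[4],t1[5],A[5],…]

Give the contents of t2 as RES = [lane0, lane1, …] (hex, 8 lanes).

t0 = [0xbd, 0x6d, 0xd7, 0xc8, 0x9c, 0xa7, 0x08, 0xcc]
t1 = [0x6d, 0x9c, 0xd7, 0xa7, 0xc8, 0x08, 0x9c, 0xcc]
t2 = [0xc8, 0x6d, 0x08, 0xd7, 0x9c, 0xc8, 0xcc, 0x9c]

RES = [ 0xc8  0x6d  0x08  0xd7  0x9c  0xc8  0xcc  0x9c ]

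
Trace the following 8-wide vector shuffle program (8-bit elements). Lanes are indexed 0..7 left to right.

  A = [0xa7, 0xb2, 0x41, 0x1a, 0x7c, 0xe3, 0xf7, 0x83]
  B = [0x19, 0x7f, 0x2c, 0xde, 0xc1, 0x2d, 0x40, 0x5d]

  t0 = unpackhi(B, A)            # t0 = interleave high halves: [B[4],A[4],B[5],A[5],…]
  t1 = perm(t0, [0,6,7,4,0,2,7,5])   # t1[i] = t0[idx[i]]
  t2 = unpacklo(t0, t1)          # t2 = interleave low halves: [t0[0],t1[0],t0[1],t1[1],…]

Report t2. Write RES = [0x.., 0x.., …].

→ t0 |c1|7c|2d|e3|40|f7|5d|83|
→ t1 |c1|5d|83|40|c1|2d|83|f7|
→ t2 |c1|c1|7c|5d|2d|83|e3|40|

RES = [ 0xc1  0xc1  0x7c  0x5d  0x2d  0x83  0xe3  0x40 ]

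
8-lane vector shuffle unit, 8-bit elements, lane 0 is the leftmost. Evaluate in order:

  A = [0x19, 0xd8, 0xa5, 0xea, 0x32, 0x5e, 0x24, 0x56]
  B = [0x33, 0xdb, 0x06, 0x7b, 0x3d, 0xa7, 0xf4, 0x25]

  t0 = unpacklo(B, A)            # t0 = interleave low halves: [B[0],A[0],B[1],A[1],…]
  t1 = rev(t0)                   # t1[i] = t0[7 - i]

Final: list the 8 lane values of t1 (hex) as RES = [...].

→ t0 |33|19|db|d8|06|a5|7b|ea|
→ t1 |ea|7b|a5|06|d8|db|19|33|

RES = [ 0xea  0x7b  0xa5  0x06  0xd8  0xdb  0x19  0x33 ]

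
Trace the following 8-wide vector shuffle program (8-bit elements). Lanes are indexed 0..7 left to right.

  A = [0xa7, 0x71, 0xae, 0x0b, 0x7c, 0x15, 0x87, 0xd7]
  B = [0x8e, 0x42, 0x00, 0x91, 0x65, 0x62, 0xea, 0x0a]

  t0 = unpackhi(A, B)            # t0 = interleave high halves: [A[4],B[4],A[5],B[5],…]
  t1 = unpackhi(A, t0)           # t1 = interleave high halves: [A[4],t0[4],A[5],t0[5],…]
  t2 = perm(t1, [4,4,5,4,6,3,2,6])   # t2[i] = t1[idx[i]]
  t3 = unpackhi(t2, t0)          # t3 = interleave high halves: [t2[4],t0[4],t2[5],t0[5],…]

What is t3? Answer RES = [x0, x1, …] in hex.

  t0: 7c 65 15 62 87 ea d7 0a
  t1: 7c 87 15 ea 87 d7 d7 0a
  t2: 87 87 d7 87 d7 ea 15 d7
  t3: d7 87 ea ea 15 d7 d7 0a

RES = [ 0xd7  0x87  0xea  0xea  0x15  0xd7  0xd7  0x0a ]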